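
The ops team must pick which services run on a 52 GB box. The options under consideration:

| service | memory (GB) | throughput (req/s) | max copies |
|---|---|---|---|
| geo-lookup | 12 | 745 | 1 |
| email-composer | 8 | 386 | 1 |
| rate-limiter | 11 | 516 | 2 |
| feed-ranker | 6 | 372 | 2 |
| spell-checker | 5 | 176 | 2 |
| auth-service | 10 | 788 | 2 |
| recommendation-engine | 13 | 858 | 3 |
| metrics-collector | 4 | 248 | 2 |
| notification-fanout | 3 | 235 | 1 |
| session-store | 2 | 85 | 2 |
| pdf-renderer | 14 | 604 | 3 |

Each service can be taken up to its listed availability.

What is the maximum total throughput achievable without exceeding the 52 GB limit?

By throughput per GB: auth-service 78.80, notification-fanout 78.33, recommendation-engine 66.00 lead.
Filling by ratio: 2×auth-service + 2×recommendation-engine + notification-fanout + session-store for 3612, with 1 GB left unused.
Replace notification-fanout and session-store with feed-ranker: the trade gains 52 net, giving 3664 at 52 GB.
Every other selection either busts 52 GB or exceeds an availability limit or fails to beat 3664.

3664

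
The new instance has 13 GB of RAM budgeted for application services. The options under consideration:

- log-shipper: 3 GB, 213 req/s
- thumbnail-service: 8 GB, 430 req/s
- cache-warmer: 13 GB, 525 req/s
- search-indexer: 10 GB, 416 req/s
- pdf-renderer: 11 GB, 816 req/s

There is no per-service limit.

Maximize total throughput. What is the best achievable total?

Taking the top-ratio services first gives pdf-renderer for 816 (11 GB).
The 11 GB tied up in pdf-renderer is better spent on 4×log-shipper — total rises to 852 (12 GB).
Every other selection either busts 13 GB or fails to beat 852.

852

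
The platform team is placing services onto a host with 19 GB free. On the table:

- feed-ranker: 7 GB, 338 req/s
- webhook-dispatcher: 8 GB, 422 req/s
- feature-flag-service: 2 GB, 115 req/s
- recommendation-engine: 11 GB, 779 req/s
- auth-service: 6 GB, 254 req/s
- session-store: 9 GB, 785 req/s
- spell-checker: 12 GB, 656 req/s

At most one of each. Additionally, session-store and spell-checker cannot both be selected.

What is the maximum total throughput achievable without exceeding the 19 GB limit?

Taking webhook-dispatcher + feature-flag-service + session-store: 19 GB used, 1322 in throughput.
That's the maximum — no feasible swap from here does better than 1322.

1322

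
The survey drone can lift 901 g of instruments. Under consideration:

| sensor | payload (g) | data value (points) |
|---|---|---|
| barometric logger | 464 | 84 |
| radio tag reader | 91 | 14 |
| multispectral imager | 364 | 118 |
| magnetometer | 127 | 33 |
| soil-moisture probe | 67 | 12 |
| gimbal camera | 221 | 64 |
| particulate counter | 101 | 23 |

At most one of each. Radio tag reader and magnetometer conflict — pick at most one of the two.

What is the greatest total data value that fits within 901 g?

250

Density check — multispectral imager 0.32, gimbal camera 0.29, magnetometer 0.26, particulate counter 0.23 are the best per g.
Taking multispectral imager + magnetometer + soil-moisture probe + gimbal camera + particulate counter: 880 g used, 250 in data value.
No other feasible combination exceeds 250.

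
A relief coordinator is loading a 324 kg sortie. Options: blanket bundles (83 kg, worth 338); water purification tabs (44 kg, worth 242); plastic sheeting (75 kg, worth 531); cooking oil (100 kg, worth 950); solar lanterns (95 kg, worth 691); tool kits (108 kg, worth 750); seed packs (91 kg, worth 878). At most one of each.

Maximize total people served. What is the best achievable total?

2601

A density-first pass picks cooking oil + solar lanterns + seed packs — 2519 at 286 kg.
The 95 kg tied up in solar lanterns is better spent on water purification tabs + plastic sheeting — total rises to 2601 (310 kg).
Nothing else within 324 kg beats 2601.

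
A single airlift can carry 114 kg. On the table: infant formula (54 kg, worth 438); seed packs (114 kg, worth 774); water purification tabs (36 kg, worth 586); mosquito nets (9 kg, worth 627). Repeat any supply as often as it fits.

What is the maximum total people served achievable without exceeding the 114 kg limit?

Best packing: 12×mosquito nets — 108 kg, 7524 total.

7524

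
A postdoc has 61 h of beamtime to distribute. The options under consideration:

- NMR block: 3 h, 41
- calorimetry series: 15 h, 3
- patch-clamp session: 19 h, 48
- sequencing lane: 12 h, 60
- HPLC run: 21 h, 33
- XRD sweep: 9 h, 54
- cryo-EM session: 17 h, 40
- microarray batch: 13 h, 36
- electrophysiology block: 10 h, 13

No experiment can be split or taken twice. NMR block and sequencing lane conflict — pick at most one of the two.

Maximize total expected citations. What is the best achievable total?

Ranking by ratio (expected citations/h): NMR block 13.67, XRD sweep 6.00, sequencing lane 5.00.
NMR block + patch-clamp session + XRD sweep + cryo-EM session + microarray batch uses 61 of the 61 h and totals 219.
Next best is sequencing lane + XRD sweep + cryo-EM session + microarray batch + electrophysiology block at 203 (61 h) — short by 16.

219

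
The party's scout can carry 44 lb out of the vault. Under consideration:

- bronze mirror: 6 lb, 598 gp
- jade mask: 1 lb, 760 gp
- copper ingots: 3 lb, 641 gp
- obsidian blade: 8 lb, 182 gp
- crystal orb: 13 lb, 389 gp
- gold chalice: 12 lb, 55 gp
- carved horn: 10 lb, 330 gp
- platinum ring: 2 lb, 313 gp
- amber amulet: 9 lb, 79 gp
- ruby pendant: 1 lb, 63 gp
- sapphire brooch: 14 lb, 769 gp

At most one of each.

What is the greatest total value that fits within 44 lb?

By value per lb: jade mask 760.00, copper ingots 213.67, platinum ring 156.50, bronze mirror 99.67 lead.
Greedy by ratio would take bronze mirror + jade mask + copper ingots + carved horn + platinum ring + ruby pendant + sapphire brooch: 37 lb used, total 3474.
Replace ruby pendant with obsidian blade: the trade gains 119 net, giving 3593 at 44 lb.
That's the maximum — no swap from here does better than 3593.

3593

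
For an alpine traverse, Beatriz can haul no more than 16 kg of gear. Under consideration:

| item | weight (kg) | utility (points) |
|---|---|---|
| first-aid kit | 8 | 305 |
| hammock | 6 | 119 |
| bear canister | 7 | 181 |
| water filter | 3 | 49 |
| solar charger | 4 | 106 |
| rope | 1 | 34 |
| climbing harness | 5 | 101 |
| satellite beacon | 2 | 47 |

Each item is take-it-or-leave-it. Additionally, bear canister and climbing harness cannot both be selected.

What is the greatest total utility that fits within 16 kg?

Density check — first-aid kit 38.12, rope 34.00, solar charger 26.50, bear canister 25.86 are the best per kg.
Greedy by ratio would take first-aid kit + solar charger + rope + satellite beacon: 15 kg used, total 492.
The 6 kg tied up in solar charger and satellite beacon is better spent on bear canister — total rises to 520 (16 kg).
The closest alternative, first-aid kit + water filter + solar charger + rope, reaches only 494.

520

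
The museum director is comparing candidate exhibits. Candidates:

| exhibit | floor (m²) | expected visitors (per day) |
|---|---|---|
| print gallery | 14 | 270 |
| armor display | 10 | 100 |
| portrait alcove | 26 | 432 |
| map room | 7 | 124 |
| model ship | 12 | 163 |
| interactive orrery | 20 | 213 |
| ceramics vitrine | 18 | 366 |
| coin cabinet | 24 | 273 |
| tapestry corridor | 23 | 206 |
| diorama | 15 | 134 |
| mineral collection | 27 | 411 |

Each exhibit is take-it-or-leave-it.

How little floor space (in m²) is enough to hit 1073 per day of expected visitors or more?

Need the lightest bundle worth ≥ 1073.
portrait alcove + map room + model ship + ceramics vitrine reaches 1085 using 63 m².
Below 63 m² the best achievable stays under 1073.

63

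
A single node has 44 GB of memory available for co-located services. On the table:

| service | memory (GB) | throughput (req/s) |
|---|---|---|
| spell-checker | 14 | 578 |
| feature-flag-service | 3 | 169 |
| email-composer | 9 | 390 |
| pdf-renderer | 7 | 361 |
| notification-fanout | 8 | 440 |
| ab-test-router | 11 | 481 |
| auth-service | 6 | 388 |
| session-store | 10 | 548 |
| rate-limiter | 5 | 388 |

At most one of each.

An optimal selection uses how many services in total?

Optimal total is 2414.
feature-flag-service + notification-fanout + ab-test-router + auth-service + session-store + rate-limiter hits 2414 at 43 GB.
All optima have 6 services.

6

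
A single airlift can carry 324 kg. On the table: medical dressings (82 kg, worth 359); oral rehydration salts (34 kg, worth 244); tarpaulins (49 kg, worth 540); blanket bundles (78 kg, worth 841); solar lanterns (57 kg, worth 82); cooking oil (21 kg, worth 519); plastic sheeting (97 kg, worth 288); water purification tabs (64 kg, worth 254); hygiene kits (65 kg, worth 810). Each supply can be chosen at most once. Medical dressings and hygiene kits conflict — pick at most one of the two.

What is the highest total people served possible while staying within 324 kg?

3208

Oral rehydration salts + tarpaulins + blanket bundles + cooking oil + water purification tabs + hygiene kits uses 311 of the 324 kg and totals 3208.
No other feasible combination exceeds 3208.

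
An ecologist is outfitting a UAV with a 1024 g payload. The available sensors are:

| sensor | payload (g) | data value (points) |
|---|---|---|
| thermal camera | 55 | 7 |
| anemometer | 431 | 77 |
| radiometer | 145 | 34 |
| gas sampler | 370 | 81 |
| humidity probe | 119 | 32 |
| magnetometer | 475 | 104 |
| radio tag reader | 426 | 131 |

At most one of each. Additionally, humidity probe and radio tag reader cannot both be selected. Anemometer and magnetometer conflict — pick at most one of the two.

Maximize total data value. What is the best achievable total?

By data value per g: radio tag reader 0.31, humidity probe 0.27, radiometer 0.23 lead.
Best packing: thermal camera + radiometer + gas sampler + radio tag reader — 996 g, 253 total.
Every other selection either busts 1024 g or breaks a pairing rule or fails to beat 253.

253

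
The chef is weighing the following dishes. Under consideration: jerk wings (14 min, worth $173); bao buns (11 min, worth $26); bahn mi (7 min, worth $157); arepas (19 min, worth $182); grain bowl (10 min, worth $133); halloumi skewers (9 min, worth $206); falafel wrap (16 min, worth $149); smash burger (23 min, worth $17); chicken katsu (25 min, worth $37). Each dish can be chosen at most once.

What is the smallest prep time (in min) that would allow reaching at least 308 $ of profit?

16

Look for the lowest-prep combination reaching 308.
bahn mi + halloumi skewers: 363 profit at 16 min.
Any bundle with less than 16 min falls short of 308.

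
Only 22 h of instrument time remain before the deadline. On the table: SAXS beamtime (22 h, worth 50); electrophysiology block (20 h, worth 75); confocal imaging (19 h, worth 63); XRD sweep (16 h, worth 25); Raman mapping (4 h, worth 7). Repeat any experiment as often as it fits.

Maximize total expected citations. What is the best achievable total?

Electrophysiology block uses 20 of the 22 h and totals 75.
No other feasible combination exceeds 75.

75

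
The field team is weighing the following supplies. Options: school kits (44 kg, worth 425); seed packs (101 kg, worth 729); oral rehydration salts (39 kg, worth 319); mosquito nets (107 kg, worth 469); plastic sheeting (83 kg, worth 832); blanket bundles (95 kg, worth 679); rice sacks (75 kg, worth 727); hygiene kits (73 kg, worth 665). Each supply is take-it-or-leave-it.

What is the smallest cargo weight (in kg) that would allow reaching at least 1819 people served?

Need the lightest bundle worth ≥ 1819.
oral rehydration salts + plastic sheeting + rice sacks reaches 1878 using 197 kg.
No combination under 197 kg hits 1819.

197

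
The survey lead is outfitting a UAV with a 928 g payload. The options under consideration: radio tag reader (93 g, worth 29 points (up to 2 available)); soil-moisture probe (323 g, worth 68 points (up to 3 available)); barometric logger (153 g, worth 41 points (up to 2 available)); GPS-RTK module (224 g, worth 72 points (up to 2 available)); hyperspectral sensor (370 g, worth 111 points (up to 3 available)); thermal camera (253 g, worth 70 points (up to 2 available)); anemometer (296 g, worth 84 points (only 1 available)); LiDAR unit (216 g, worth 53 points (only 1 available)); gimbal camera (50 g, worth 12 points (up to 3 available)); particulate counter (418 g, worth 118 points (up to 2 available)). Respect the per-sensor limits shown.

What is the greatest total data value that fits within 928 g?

Taking the top-ratio sensors first gives 2×radio tag reader + 2×GPS-RTK module + thermal camera for 272 (887 g).
Dropping radio tag reader and thermal camera frees 346 g; slotting in hyperspectral sensor (370 g) lifts the total to 284 at 911 g.
Nothing else within 928 g beats 284.

284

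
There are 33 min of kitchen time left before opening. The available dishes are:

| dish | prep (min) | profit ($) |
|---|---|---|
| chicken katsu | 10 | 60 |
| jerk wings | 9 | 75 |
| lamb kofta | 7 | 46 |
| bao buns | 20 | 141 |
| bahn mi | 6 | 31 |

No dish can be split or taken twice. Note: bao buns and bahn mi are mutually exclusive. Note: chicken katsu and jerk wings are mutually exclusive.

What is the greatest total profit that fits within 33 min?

By profit per min: jerk wings 8.33, bao buns 7.05, lamb kofta 6.57 lead.
Jerk wings + bao buns uses 29 of the 33 min and totals 216.
The closest alternative, chicken katsu + bao buns, reaches only 201.

216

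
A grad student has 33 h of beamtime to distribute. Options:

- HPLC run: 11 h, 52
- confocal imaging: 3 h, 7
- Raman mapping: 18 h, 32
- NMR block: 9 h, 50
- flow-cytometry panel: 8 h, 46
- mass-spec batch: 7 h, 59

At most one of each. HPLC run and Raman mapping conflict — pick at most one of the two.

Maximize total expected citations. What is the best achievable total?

168

By expected citations per h: mass-spec batch 8.43, flow-cytometry panel 5.75, NMR block 5.56, HPLC run 4.73 lead.
A density-first pass picks confocal imaging + NMR block + flow-cytometry panel + mass-spec batch — 162 at 27 h.
The 8 h tied up in flow-cytometry panel is better spent on HPLC run — total rises to 168 (30 h).
Runner-up HPLC run + confocal imaging + flow-cytometry panel + mass-spec batch tops out at 164.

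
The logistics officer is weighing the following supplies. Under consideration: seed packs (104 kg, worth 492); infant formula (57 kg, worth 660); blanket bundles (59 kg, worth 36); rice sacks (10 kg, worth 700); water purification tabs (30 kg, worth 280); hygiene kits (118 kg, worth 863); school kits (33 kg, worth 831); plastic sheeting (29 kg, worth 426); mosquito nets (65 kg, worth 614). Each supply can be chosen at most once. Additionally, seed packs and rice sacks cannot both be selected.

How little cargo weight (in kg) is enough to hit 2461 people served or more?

Minimise kg subject to total people served ≥ 2461.
Taking infant formula + rice sacks + school kits + plastic sheeting gives 2617 (≥ 2461) for 129 kg.
No combination under 129 kg hits 2461.

129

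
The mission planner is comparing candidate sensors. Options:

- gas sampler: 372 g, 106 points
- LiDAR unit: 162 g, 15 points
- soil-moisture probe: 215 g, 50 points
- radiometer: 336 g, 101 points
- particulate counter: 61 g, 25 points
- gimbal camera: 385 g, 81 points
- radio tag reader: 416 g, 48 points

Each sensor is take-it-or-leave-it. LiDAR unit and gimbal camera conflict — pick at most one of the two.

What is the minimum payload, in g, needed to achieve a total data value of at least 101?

336

Minimise g subject to total data value ≥ 101.
Taking radiometer gives 101 (≥ 101) for 336 g.
No combination under 336 g hits 101.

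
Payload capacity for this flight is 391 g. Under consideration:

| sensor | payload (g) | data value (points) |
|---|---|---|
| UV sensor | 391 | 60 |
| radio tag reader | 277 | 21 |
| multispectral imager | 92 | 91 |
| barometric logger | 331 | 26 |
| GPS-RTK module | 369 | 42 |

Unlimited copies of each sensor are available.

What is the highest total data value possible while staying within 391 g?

364

Ranking by ratio (data value/g): multispectral imager 0.99, UV sensor 0.15, GPS-RTK module 0.11.
4×multispectral imager uses 368 of the 391 g and totals 364.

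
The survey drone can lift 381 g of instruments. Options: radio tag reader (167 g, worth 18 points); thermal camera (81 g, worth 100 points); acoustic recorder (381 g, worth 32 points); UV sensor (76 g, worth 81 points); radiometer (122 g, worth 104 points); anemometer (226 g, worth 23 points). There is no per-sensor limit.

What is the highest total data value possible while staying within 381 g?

Density check — thermal camera 1.23, UV sensor 1.07, radiometer 0.85, radio tag reader 0.11 are the best per g.
A density-first pass picks 4×thermal camera — 400 at 324 g.
The 324 g tied up in 4×thermal camera is better spent on 5×UV sensor — total rises to 405 (380 g).
No other feasible combination exceeds 405.

405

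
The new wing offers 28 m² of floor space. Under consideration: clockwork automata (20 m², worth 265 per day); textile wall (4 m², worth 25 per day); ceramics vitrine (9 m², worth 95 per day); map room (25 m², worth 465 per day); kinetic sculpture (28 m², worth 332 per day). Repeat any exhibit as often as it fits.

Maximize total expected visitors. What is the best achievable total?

The ratio ordering already packs tightly: map room, 25 m², 465.
That's the maximum — no swap from here does better than 465.

465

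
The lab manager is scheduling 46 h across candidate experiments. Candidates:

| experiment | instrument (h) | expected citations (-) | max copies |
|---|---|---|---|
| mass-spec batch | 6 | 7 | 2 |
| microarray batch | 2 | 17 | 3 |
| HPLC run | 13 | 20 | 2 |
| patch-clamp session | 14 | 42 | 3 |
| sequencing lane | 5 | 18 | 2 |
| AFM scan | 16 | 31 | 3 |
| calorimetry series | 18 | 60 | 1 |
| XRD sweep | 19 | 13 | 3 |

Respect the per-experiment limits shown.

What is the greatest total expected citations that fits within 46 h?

Greedy by ratio would take 2×mass-spec batch + 3×microarray batch + 2×sequencing lane + calorimetry series: 46 h used, total 161.
Dropping 2×mass-spec batch and microarray batch frees 14 h; slotting in patch-clamp session (14 h) lifts the total to 172 at 46 h.
No other feasible combination exceeds 172.

172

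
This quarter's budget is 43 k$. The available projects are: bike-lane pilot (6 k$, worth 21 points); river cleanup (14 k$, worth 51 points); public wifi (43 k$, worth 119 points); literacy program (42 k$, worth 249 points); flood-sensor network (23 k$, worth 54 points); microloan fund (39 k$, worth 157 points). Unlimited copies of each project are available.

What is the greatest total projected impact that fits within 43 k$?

By projected impact per k$: literacy program 5.93, microloan fund 4.03, river cleanup 3.64, bike-lane pilot 3.50 lead.
Best packing: literacy program — 42 k$, 249 total.
That's the maximum — no swap from here does better than 249.

249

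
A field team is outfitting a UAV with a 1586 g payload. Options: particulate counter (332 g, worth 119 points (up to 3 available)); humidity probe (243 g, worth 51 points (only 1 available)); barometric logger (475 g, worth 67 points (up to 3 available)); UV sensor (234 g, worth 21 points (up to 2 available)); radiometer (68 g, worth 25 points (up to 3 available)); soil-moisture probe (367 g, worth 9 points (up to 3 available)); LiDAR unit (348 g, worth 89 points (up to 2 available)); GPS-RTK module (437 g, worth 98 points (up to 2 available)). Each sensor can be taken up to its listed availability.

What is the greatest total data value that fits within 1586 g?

521

Taking 3×particulate counter + 3×radiometer + LiDAR unit: 1548 g used, 521 in data value.
Every other selection either busts 1586 g or exceeds an availability limit or fails to beat 521.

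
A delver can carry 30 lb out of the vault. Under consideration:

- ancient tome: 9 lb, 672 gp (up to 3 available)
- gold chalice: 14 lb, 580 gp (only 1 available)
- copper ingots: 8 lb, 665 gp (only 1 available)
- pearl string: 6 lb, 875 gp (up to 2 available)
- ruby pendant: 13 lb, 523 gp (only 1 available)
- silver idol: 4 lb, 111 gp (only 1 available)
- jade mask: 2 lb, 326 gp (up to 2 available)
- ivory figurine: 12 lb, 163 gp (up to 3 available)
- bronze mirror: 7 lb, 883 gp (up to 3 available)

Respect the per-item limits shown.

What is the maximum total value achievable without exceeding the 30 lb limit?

By value per lb: jade mask 163.00, pearl string 145.83, bronze mirror 126.14, copper ingots 83.12 lead.
2×pearl string + 2×jade mask + 2×bronze mirror uses 30 of the 30 lb and totals 4168.

4168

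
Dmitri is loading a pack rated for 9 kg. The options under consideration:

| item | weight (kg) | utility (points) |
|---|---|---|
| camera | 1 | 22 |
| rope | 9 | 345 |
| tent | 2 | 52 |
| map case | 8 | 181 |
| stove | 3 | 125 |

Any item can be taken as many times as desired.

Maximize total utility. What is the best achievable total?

375

Best packing: 3×stove — 9 kg, 375 total.
No other feasible combination exceeds 375.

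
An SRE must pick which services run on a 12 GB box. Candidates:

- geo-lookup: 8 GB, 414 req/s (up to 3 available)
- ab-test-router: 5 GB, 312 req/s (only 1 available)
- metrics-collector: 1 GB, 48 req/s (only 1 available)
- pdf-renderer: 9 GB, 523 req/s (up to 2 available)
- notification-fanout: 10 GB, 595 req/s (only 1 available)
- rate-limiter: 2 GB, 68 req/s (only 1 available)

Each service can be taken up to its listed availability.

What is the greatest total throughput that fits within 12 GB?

663

Density check — ab-test-router 62.40, notification-fanout 59.50, pdf-renderer 58.11, geo-lookup 51.75 are the best per GB.
Taking the top-ratio services first gives ab-test-router + metrics-collector + rate-limiter for 428 (8 GB).
Replace ab-test-router and metrics-collector with notification-fanout: the trade gains 235 net, giving 663 at 12 GB.
Nothing else within 12 GB beats 663.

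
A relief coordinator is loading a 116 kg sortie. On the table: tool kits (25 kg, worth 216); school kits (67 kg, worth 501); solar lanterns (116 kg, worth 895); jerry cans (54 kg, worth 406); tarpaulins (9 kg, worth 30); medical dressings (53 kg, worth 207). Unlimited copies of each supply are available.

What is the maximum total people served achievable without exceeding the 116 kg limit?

Taking the top-ratio supplies first gives 4×tool kits + tarpaulins for 894 (109 kg).
Replace 4×tool kits and tarpaulins with solar lanterns: the trade gains 1 net, giving 895 at 116 kg.

895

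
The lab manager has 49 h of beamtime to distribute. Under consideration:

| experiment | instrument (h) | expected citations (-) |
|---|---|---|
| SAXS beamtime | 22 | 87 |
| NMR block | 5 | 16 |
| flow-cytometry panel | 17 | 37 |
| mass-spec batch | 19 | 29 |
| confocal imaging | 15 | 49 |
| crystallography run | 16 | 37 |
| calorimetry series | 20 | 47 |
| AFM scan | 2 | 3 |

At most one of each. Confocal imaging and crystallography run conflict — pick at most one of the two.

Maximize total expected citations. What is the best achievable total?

155

Ranking by ratio (expected citations/h): SAXS beamtime 3.95, confocal imaging 3.27, NMR block 3.20, calorimetry series 2.35.
The ratio ordering already packs tightly: SAXS beamtime + NMR block + confocal imaging + AFM scan, 44 h, 155.
The closest alternative, SAXS beamtime + NMR block + calorimetry series + AFM scan, reaches only 153.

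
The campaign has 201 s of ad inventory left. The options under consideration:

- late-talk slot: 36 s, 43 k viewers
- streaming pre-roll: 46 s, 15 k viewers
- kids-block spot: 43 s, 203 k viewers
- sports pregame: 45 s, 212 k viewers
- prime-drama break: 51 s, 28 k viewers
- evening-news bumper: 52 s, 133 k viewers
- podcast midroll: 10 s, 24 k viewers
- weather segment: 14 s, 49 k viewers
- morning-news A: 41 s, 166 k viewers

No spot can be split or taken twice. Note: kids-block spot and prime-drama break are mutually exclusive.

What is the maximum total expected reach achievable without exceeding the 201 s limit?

763

Density check — kids-block spot 4.72, sports pregame 4.71, morning-news A 4.05 are the best per s.
Taking kids-block spot + sports pregame + evening-news bumper + weather segment + morning-news A: 195 s used, 763 in expected reach.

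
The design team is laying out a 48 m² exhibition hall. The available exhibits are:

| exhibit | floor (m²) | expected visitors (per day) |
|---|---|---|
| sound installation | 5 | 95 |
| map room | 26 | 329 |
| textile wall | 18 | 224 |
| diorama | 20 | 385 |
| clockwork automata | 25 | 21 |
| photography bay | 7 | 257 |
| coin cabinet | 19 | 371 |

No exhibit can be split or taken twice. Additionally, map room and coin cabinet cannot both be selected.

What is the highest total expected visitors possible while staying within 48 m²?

By expected visitors per m²: photography bay 36.71, coin cabinet 19.53, diorama 19.25, sound installation 19.00 lead.
The ratio ordering already packs tightly: diorama + photography bay + coin cabinet, 46 m², 1013.
Next best is textile wall + diorama + photography bay at 866 (45 m²) — short by 147.

1013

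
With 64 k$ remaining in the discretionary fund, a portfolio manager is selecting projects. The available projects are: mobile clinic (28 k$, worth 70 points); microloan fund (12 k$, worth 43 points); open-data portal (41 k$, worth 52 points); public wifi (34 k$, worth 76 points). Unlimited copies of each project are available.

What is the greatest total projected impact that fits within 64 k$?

Taking 5×microloan fund: 60 k$ used, 215 in projected impact.

215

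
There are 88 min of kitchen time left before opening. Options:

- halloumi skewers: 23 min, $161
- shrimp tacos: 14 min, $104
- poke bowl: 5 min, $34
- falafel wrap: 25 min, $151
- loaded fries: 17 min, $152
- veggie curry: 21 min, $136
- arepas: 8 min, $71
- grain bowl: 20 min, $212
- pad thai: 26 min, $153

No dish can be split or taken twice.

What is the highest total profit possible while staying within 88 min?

734

The ratio ordering already packs tightly: halloumi skewers + shrimp tacos + poke bowl + loaded fries + arepas + grain bowl, 87 min, 734.
No other feasible combination exceeds 734.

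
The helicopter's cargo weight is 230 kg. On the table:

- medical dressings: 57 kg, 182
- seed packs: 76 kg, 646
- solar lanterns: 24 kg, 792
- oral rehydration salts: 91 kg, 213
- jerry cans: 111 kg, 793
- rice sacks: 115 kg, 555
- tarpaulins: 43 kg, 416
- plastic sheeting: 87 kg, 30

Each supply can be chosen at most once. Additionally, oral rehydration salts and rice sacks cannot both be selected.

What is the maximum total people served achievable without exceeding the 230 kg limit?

2231

By people served per kg: solar lanterns 33.00, tarpaulins 9.67, seed packs 8.50, jerry cans 7.14 lead.
Taking the top-ratio supplies first gives medical dressings + seed packs + solar lanterns + tarpaulins for 2036 (200 kg).
Dropping medical dressings and tarpaulins frees 100 kg; slotting in jerry cans (111 kg) lifts the total to 2231 at 211 kg.
Next best is medical dressings + seed packs + solar lanterns + tarpaulins at 2036 (200 kg) — short by 195.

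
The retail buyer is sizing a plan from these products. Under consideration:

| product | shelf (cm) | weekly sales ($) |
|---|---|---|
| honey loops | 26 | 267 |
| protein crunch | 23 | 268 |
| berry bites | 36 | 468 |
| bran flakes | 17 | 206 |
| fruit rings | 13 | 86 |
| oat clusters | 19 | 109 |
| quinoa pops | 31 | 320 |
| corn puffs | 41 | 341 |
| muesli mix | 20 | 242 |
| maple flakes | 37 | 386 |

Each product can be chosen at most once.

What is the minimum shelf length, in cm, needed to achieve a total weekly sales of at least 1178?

96

Need the lightest bundle worth ≥ 1178.
Taking protein crunch + berry bites + bran flakes + muesli mix gives 1184 (≥ 1178) for 96 cm.
Below 96 cm the best achievable stays under 1178.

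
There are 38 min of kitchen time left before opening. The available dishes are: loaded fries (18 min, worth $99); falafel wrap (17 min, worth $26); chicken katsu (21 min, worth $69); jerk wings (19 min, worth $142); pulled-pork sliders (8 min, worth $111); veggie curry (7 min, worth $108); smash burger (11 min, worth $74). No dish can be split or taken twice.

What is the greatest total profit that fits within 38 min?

361

Density check — veggie curry 15.43, pulled-pork sliders 13.88, jerk wings 7.47, smash burger 6.73 are the best per min.
Taking jerk wings + pulled-pork sliders + veggie curry: 34 min used, 361 in profit.
The closest alternative, jerk wings + pulled-pork sliders + smash burger, reaches only 327.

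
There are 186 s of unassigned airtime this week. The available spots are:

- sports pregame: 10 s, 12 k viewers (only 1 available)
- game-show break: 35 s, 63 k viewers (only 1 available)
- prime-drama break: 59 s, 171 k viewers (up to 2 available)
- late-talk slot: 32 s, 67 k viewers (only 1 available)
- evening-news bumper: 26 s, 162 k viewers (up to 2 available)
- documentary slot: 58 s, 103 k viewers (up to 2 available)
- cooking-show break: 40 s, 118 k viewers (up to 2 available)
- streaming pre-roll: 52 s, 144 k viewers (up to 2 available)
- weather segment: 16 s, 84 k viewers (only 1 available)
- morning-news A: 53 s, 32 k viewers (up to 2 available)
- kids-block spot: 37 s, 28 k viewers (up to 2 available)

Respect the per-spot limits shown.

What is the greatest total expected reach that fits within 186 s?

750

Greedy by ratio would take late-talk slot + 2×evening-news bumper + 2×cooking-show break + weather segment: 180 s used, total 711.
The 112 s tied up in late-talk slot and 2×cooking-show break is better spent on 2×prime-drama break — total rises to 750 (186 s).
Nothing else within 186 s beats 750.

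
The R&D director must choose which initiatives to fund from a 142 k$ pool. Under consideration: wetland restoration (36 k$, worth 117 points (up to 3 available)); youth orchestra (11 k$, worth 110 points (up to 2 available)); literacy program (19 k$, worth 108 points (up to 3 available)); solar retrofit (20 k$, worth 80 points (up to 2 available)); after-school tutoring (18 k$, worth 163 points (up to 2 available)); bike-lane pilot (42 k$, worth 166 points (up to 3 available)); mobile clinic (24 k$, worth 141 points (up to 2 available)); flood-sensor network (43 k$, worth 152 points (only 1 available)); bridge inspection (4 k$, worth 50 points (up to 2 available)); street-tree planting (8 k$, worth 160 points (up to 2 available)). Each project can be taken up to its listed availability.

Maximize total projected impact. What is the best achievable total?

Filling by ratio: 2×youth orchestra + 2×after-school tutoring + 2×mobile clinic + 2×bridge inspection + 2×street-tree planting for 1248, with 12 k$ left unused.
Replace 2×mobile clinic with 3×literacy program: the trade gains 42 net, giving 1290 at 139 k$.

1290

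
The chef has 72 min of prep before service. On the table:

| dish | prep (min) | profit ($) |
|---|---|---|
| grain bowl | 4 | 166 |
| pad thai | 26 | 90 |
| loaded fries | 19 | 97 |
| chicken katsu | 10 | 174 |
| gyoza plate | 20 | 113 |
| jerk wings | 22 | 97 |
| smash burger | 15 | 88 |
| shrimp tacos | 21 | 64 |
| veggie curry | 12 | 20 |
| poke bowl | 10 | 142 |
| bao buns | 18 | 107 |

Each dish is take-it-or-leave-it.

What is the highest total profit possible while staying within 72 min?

Greedy by ratio would take grain bowl + chicken katsu + smash burger + veggie curry + poke bowl + bao buns: 69 min used, total 697.
Replace bao buns with gyoza plate: the trade gains 6 net, giving 703 at 71 min.

703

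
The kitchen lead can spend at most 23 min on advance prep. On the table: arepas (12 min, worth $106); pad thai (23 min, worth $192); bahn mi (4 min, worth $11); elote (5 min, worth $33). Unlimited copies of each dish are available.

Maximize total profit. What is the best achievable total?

192

Density check — arepas 8.83, pad thai 8.35, elote 6.60, bahn mi 2.75 are the best per min.
A density-first pass picks arepas + 2×elote — 172 at 22 min.
Dropping arepas and 2×elote frees 22 min; slotting in pad thai (23 min) lifts the total to 192 at 23 min.
Every other selection either busts 23 min or fails to beat 192.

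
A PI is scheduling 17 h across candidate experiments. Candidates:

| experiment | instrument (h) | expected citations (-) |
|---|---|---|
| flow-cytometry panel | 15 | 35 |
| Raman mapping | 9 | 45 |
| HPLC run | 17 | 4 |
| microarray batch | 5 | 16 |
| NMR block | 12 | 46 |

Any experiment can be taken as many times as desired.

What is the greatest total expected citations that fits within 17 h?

62

Taking the top-ratio experiments first gives Raman mapping + microarray batch for 61 (14 h).
Replace Raman mapping with NMR block: the trade gains 1 net, giving 62 at 17 h.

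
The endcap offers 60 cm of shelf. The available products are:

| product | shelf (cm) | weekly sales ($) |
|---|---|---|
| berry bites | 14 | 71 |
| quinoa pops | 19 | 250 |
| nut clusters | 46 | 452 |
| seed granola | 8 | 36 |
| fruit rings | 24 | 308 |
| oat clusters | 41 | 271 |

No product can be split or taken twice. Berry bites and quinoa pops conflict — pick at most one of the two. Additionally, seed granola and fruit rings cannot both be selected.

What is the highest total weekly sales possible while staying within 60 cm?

558

Density check — quinoa pops 13.16, fruit rings 12.83, nut clusters 9.83 are the best per cm.
Best packing: quinoa pops + fruit rings — 43 cm, 558 total.
No other feasible combination exceeds 558.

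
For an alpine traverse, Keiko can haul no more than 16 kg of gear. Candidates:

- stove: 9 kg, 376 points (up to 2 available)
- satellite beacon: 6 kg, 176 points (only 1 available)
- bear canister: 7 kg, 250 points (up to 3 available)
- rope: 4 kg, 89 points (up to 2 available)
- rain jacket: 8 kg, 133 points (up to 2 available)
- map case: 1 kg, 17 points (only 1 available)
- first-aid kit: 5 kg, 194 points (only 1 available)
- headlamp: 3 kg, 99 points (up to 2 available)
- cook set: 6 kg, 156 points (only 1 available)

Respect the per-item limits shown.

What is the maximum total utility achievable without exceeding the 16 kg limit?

Filling by ratio: stove + map case + first-aid kit for 587, with 1 kg left unused.
Replace map case and first-aid kit with bear canister: the trade gains 39 net, giving 626 at 16 kg.

626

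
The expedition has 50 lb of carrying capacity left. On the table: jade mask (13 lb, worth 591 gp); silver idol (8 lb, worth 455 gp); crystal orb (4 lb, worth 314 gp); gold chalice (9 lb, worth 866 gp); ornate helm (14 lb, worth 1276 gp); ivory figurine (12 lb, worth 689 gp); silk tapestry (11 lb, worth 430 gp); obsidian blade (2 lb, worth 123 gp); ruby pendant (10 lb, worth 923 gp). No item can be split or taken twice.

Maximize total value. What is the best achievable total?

Filling by ratio: silver idol + crystal orb + gold chalice + ornate helm + obsidian blade + ruby pendant for 3957, with 3 lb left unused.
Replace silver idol and obsidian blade with ivory figurine: the trade gains 111 net, giving 4068 at 49 lb.

4068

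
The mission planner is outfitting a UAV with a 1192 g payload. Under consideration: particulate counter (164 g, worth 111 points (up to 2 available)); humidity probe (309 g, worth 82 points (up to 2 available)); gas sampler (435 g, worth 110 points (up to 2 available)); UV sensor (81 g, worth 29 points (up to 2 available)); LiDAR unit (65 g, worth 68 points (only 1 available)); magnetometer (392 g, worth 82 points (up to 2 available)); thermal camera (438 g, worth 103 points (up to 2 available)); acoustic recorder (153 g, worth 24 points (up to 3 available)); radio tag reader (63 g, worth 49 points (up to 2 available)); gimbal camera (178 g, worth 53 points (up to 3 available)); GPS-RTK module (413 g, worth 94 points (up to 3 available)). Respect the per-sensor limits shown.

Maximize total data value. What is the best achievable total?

581

Greedy by ratio would take 2×particulate counter + 2×UV sensor + LiDAR unit + acoustic recorder + 2×radio tag reader + 2×gimbal camera: 1190 g used, total 576.
Dropping acoustic recorder and gimbal camera frees 331 g; slotting in humidity probe (309 g) lifts the total to 581 at 1168 g.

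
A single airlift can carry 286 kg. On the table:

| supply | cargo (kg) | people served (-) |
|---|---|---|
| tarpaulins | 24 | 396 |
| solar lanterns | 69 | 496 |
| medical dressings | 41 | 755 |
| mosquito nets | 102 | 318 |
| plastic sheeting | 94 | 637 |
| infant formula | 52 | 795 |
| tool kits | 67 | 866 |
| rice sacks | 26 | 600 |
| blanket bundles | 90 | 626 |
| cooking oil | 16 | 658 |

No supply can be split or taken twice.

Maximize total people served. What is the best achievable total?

By people served per kg: cooking oil 41.12, rice sacks 23.08, medical dressings 18.41 lead.
Filling by ratio: tarpaulins + medical dressings + infant formula + tool kits + rice sacks + cooking oil for 4070, with 60 kg left unused.
The 24 kg tied up in tarpaulins is better spent on solar lanterns — total rises to 4170 (271 kg).
An exhaustive check of the 1024 subsets confirms 4170.

4170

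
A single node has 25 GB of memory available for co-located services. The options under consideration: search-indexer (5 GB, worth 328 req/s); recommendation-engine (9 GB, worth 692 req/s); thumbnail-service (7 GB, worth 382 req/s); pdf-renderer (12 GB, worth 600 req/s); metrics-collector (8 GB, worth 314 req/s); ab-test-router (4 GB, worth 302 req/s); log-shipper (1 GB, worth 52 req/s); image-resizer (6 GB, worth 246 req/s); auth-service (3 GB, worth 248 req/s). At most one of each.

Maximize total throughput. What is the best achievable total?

The ratio heuristic lands on search-indexer + recommendation-engine + ab-test-router + log-shipper + auth-service (1622) but leaves 3 GB idle.
The 4 GB tied up in log-shipper and auth-service is better spent on thumbnail-service — total rises to 1704 (25 GB).
The closest alternative, search-indexer + recommendation-engine + thumbnail-service + log-shipper + auth-service, reaches only 1702.

1704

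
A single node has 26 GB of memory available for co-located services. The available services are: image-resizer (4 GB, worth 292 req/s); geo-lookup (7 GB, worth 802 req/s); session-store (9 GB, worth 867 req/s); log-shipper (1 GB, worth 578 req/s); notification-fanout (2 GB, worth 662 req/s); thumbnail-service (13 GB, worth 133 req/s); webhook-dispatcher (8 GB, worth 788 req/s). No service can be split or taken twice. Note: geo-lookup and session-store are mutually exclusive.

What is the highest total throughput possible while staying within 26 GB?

3187

Filling by ratio: image-resizer + geo-lookup + log-shipper + notification-fanout + webhook-dispatcher for 3122, with 4 GB left unused.
Replace geo-lookup with session-store: the trade gains 65 net, giving 3187 at 24 GB.
Runner-up image-resizer + geo-lookup + log-shipper + notification-fanout + webhook-dispatcher tops out at 3122.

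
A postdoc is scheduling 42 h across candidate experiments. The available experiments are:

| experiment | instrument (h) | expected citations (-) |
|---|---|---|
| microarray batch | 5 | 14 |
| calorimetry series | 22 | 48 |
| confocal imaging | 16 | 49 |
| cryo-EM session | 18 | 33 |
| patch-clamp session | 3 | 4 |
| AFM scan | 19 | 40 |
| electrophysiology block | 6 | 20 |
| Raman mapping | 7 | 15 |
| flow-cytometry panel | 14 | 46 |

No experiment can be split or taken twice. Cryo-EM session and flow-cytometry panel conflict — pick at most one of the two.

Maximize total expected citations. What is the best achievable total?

129

Taking microarray batch + confocal imaging + electrophysiology block + flow-cytometry panel: 41 h used, 129 in expected citations.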